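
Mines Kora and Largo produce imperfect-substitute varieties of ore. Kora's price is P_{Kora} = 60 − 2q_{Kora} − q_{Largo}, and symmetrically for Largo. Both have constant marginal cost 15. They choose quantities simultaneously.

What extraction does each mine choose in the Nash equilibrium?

9

Mine Kora's profit: π = q_{Kora}(60 − 2q_{Kora} − q_{Largo}) − 15q_{Kora}.
∂π/∂q_{Kora} = 45 − 4q_{Kora} − q_{Largo} = 0 ⇒ q_{Kora} = 11.25 − 0.25q_{Largo}.
The game is symmetric, so in equilibrium q_{Largo} = q_{Kora}: the reaction function gives 1.25q_{Kora} = 11.25, hence q_{Kora} = 9.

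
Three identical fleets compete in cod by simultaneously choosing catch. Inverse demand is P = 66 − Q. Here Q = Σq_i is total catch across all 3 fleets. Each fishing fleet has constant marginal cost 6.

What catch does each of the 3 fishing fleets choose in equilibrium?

A representative fishing fleet's profit is π_i = q_i(66 − Q) − 6q_i, with Q = q_i + Σ_{j≠i} q_j.
First-order condition: 60 − 2q_i − Σ_{j≠i} q_j = 0.
In a symmetric equilibrium every fishing fleet chooses the same q, so Σ_{j≠i} q_j = 2q. The condition becomes 60 − 4q = 0, giving q = 60/4 = 15.

15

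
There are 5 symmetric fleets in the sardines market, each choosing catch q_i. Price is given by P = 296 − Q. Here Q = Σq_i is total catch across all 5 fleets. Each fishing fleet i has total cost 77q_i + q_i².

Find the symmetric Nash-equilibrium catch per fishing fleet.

A representative fishing fleet's profit is π_i = q_i(296 − Q) − 77q_i − q_i², with Q = q_i + Σ_{j≠i} q_j.
First-order condition: 219 − 4q_i − Σ_{j≠i} q_j = 0.
Imposing symmetry (q_j = q for all j) turns Σ_{j≠i} q_j into 4q, so 219 = 8q and q = 27.375.

27.375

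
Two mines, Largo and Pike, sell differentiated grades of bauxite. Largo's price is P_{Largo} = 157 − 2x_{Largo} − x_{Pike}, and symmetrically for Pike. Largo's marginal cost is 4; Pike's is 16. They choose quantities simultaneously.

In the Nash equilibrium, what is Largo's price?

Mine Largo's profit: π = x_{Largo}(157 − 2x_{Largo} − x_{Pike}) − 4x_{Largo}.
∂π/∂x_{Largo} = 153 − 4x_{Largo} − x_{Pike} = 0 ⇒ x_{Largo} = 38.25 − 0.25x_{Pike}.
Similarly x_{Pike} = 35.25 − 0.25x_{Largo}.
Substituting the second reaction function into the first: x_{Largo} = 38.25 − 0.25(35.25 − 0.25x_{Largo}), which gives 0.9375x_{Largo} = 29.4375 ⇒ x_{Largo} = 31.4.
Then x_{Pike} = 35.25 − 0.25·31.4 = 27.4.
P_{Largo} = 157 − 2·31.4 − 27.4 = 66.8.

66.8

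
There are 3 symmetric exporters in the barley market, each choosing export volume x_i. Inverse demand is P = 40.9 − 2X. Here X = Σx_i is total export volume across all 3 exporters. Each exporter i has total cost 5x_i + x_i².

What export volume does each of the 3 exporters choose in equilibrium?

3.59

A representative exporter's profit is π_i = x_i(40.9 − 2X) − 5x_i − x_i², with X = x_i + Σ_{j≠i} x_j.
First-order condition: 35.9 − 6x_i − 2Σ_{j≠i} x_j = 0.
In a symmetric equilibrium every exporter chooses the same x, so Σ_{j≠i} x_j = 2x. The condition becomes 35.9 − 10x = 0, giving x = 35.9/10 = 3.59.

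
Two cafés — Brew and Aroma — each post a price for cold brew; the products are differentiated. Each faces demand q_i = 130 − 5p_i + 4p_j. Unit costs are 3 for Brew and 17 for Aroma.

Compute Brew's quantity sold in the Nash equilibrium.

Brew's profit: π = (p_{Brew} − 3)(130 − 5p_{Brew} + 4p_{Aroma}).
∂π/∂p_{Brew} = 145 − 10p_{Brew} + 4p_{Aroma} = 0 ⇒ p_{Brew} = 14.5 + 0.4p_{Aroma}.
Similarly p_{Aroma} = 21.5 + 0.4p_{Brew}.
Substituting the second reaction function into the first: p_{Brew} = 14.5 + 0.4(21.5 + 0.4p_{Brew}), which gives 0.84p_{Brew} = 23.1 ⇒ p_{Brew} = 27.5.
Then p_{Aroma} = 21.5 + 0.4·27.5 = 32.5.
q_{Brew} = 130 − 5·27.5 + 4·32.5 = 122.5.

122.5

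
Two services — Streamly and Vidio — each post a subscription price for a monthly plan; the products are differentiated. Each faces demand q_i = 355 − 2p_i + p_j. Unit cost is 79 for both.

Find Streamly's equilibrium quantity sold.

184

Streamly's profit: π = (p_{Streamly} − 79)(355 − 2p_{Streamly} + p_{Vidio}).
∂π/∂p_{Streamly} = 513 − 4p_{Streamly} + p_{Vidio} = 0 ⇒ p_{Streamly} = 128.25 + 0.25p_{Vidio}.
By symmetry p_{Vidio} = p_{Streamly}; substituting into the reaction function, 0.75p_{Streamly} = 128.25 and p_{Streamly} = 171.
q_{Streamly} = 355 − 2·171 + 171 = 184.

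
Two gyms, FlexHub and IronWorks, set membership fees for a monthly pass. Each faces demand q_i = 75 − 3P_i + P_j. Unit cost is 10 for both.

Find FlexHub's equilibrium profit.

363

FlexHub's profit: π = (P_{FlexHub} − 10)(75 − 3P_{FlexHub} + P_{IronWorks}).
∂π/∂P_{FlexHub} = 105 − 6P_{FlexHub} + P_{IronWorks} = 0 ⇒ P_{FlexHub} = 17.5 + (1/6)P_{IronWorks}.
Setting P_{FlexHub} = P_{IronWorks} in the reaction function: P_{FlexHub} = 17.5 + (1/6)P_{FlexHub}, so P_{FlexHub} = 17.5 / (5/6) = 21.
q_{FlexHub} = 75 − 3·21 + 21 = 33.
Profit = (21 − 10)·33 = 363.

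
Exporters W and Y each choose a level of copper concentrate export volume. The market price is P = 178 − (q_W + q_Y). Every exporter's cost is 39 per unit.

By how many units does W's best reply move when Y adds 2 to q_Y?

-1

Exporter W's profit: π = q_W(178 − (q_W + q_Y)) − 39q_W.
∂π/∂q_W = 139 − 2q_W − q_Y = 0, so q_W = 69.5 − 0.5q_Y.
The reaction-function slope is −0.5, so a 2-unit rise in q_Y moves q_W by −0.5 × 2 = −1. W's best response falls — the actions are strategic substitutes.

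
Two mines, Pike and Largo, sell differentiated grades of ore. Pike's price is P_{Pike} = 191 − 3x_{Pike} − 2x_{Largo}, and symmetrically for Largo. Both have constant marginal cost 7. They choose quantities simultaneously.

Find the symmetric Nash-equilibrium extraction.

Mine Pike's profit: π = x_{Pike}(191 − 3x_{Pike} − 2x_{Largo}) − 7x_{Pike}.
∂π/∂x_{Pike} = 184 − 6x_{Pike} − 2x_{Largo} = 0 ⇒ x_{Pike} = 92/3 − (1/3)x_{Largo}.
By symmetry x_{Largo} = x_{Pike}; substituting into the reaction function, (4/3)x_{Pike} = 92/3 and x_{Pike} = 23.

23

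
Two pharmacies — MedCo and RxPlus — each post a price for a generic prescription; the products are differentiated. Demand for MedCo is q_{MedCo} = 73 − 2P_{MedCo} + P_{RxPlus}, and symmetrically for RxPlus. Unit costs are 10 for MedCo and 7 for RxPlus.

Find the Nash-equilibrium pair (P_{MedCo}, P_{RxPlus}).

30.6, 29.4

MedCo's profit: π = (P_{MedCo} − 10)(73 − 2P_{MedCo} + P_{RxPlus}).
∂π/∂P_{MedCo} = 93 − 4P_{MedCo} + P_{RxPlus} = 0 ⇒ P_{MedCo} = 23.25 + 0.25P_{RxPlus}.
Similarly P_{RxPlus} = 21.75 + 0.25P_{MedCo}.
Plugging P_{RxPlus} into MedCo's best response: P_{MedCo} = 23.25 + 0.25(21.75 + 0.25P_{MedCo}) ⇒ 0.9375P_{MedCo} = 28.6875, so P_{MedCo} = 30.6.
Then P_{RxPlus} = 21.75 + 0.25·30.6 = 29.4.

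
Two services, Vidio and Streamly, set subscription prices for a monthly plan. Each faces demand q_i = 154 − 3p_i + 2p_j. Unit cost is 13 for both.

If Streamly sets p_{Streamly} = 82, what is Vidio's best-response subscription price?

59.5

Vidio's profit: π = (p_{Vidio} − 13)(154 − 3p_{Vidio} + 2p_{Streamly}).
∂π/∂p_{Vidio} = 193 − 6p_{Vidio} + 2p_{Streamly} = 0 ⇒ p_{Vidio} = 193/6 + (1/3)p_{Streamly}.
At p_{Streamly} = 82: p_{Vidio} = 193/6 + (1/3)·82 = 59.5.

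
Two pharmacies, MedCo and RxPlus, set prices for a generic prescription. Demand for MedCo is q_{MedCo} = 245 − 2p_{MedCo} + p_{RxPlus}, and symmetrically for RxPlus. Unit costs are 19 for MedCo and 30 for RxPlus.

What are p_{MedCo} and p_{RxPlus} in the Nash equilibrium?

MedCo's profit: π = (p_{MedCo} − 19)(245 − 2p_{MedCo} + p_{RxPlus}).
∂π/∂p_{MedCo} = 283 − 4p_{MedCo} + p_{RxPlus} = 0 ⇒ p_{MedCo} = 70.75 + 0.25p_{RxPlus}.
Similarly p_{RxPlus} = 76.25 + 0.25p_{MedCo}.
Solving the two reaction functions simultaneously: (1 − (0.25)(0.25))p_{MedCo} = 70.75 + 0.25·76.25, so 0.9375p_{MedCo} = 89.8125 and p_{MedCo} = 95.8.
Then p_{RxPlus} = 76.25 + 0.25·95.8 = 100.2.

95.8, 100.2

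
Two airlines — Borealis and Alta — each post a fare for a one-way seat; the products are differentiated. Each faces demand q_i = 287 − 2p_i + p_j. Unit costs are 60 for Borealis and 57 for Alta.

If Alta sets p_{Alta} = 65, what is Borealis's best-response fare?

Borealis's profit: π = (p_{Borealis} − 60)(287 − 2p_{Borealis} + p_{Alta}).
∂π/∂p_{Borealis} = 407 − 4p_{Borealis} + p_{Alta} = 0 ⇒ p_{Borealis} = 101.75 + 0.25p_{Alta}.
At p_{Alta} = 65: p_{Borealis} = 101.75 + 0.25·65 = 118.

118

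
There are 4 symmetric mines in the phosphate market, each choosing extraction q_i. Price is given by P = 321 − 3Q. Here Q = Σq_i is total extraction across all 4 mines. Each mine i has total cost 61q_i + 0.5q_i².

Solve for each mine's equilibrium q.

16.25

A representative mine's profit is π_i = q_i(321 − 3Q) − 61q_i − 0.5q_i², with Q = q_i + Σ_{j≠i} q_j.
First-order condition: 260 − 7q_i − 3Σ_{j≠i} q_j = 0.
With identical mines, set every q_j = q: then 260 − 7q − 9q = 0, i.e. q = 260/16 = 16.25.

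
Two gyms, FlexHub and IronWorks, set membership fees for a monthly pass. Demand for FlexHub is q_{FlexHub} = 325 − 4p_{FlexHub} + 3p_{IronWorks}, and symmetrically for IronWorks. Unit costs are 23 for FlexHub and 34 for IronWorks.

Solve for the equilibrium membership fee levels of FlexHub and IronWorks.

85.8, 89.8

FlexHub's profit: π = (p_{FlexHub} − 23)(325 − 4p_{FlexHub} + 3p_{IronWorks}).
∂π/∂p_{FlexHub} = 417 − 8p_{FlexHub} + 3p_{IronWorks} = 0 ⇒ p_{FlexHub} = 52.125 + 0.375p_{IronWorks}.
Similarly p_{IronWorks} = 57.625 + 0.375p_{FlexHub}.
Substituting the second reaction function into the first: p_{FlexHub} = 52.125 + 0.375(57.625 + 0.375p_{FlexHub}), which gives (55/64)p_{FlexHub} = 4719/64 ⇒ p_{FlexHub} = 85.8.
Then p_{IronWorks} = 57.625 + 0.375·85.8 = 89.8.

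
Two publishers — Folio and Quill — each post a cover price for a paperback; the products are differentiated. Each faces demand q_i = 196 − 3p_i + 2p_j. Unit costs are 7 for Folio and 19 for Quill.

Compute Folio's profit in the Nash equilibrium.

7350.75

Folio's profit: π = (p_{Folio} − 7)(196 − 3p_{Folio} + 2p_{Quill}).
∂π/∂p_{Folio} = 217 − 6p_{Folio} + 2p_{Quill} = 0 ⇒ p_{Folio} = 217/6 + (1/3)p_{Quill}.
Similarly p_{Quill} = 253/6 + (1/3)p_{Folio}.
Substituting the second reaction function into the first: p_{Folio} = 217/6 + (1/3)(253/6 + (1/3)p_{Folio}), which gives (8/9)p_{Folio} = 452/9 ⇒ p_{Folio} = 56.5.
Then p_{Quill} = 253/6 + (1/3)·56.5 = 61.
q_{Folio} = 196 − 3·56.5 + 2·61 = 148.5.
Profit = (56.5 − 7)·148.5 = 7350.75.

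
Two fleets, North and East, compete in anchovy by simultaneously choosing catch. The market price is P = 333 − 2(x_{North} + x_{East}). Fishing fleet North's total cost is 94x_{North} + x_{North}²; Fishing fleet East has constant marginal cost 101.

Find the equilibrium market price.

192.4

Fishing fleet North's profit: π = x_{North}(333 − 2(x_{North} + x_{East})) − 94x_{North} − x_{North}².
∂π/∂x_{North} = 239 − 6x_{North} − 2x_{East} = 0, so x_{North} = 239/6 − (1/3)x_{East}.
For East: ∂π/∂x_{East} = 232 − 4x_{East} − 2x_{North} = 0 ⇒ x_{East} = 58 − 0.5x_{North}.
Substituting the second reaction function into the first: x_{North} = 239/6 − (1/3)(58 − 0.5x_{North}), which gives (5/6)x_{North} = 20.5 ⇒ x_{North} = 24.6.
Then x_{East} = 58 − 0.5·24.6 = 45.7.
Equilibrium price: P = 333 − 2·70.3 = 192.4.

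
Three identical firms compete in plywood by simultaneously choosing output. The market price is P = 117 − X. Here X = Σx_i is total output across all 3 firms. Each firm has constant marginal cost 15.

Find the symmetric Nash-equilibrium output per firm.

25.5

A representative firm's profit is π_i = x_i(117 − X) − 15x_i, with X = x_i + Σ_{j≠i} x_j.
First-order condition: 102 − 2x_i − Σ_{j≠i} x_j = 0.
Imposing symmetry (x_j = x for all j) turns Σ_{j≠i} x_j into 2x, so 102 = 4x and x = 25.5.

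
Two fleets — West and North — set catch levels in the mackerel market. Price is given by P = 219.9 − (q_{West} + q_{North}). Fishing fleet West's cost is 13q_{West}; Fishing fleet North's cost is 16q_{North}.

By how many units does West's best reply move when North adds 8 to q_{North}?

-4

Fishing fleet West's profit: π = q_{West}(219.9 − (q_{West} + q_{North})) − 13q_{West}.
∂π/∂q_{West} = 206.9 − 2q_{West} − q_{North} = 0, so q_{West} = 103.45 − 0.5q_{North}.
The reaction-function slope is −0.5, so an 8-unit rise in q_{North} moves q_{West} by −0.5 × 8 = −4. West's best response falls — the actions are strategic substitutes.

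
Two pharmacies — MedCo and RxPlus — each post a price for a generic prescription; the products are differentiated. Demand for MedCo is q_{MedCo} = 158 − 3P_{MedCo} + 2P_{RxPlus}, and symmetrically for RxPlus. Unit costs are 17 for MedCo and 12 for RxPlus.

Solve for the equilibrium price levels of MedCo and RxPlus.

MedCo's profit: π = (P_{MedCo} − 17)(158 − 3P_{MedCo} + 2P_{RxPlus}).
∂π/∂P_{MedCo} = 209 − 6P_{MedCo} + 2P_{RxPlus} = 0 ⇒ P_{MedCo} = 209/6 + (1/3)P_{RxPlus}.
Similarly P_{RxPlus} = 97/3 + (1/3)P_{MedCo}.
Solving the two reaction functions simultaneously: (1 − (1/3)(1/3))P_{MedCo} = 209/6 + (1/3)·(97/3), so (8/9)P_{MedCo} = 821/18 and P_{MedCo} = 51.3125.
Then P_{RxPlus} = 97/3 + (1/3)·51.3125 = 49.4375.

51.3125, 49.4375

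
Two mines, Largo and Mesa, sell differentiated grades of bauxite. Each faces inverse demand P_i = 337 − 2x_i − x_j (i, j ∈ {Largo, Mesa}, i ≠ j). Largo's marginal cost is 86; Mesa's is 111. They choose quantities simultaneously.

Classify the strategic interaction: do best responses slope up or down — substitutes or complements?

Mine Largo's profit: π = x_{Largo}(337 − 2x_{Largo} − x_{Mesa}) − 86x_{Largo}.
∂π/∂x_{Largo} = 251 − 4x_{Largo} − x_{Mesa} = 0 ⇒ x_{Largo} = 62.75 − 0.25x_{Mesa}.
The best-response slope dx_{Largo}/dx_{Mesa} = −0.25 < 0: the reaction function is downward-sloping, so the choices are strategic substitutes.

strategic substitutes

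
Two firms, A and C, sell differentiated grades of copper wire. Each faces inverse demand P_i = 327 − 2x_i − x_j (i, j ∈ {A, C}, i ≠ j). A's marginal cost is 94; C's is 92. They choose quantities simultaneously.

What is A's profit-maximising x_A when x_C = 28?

Firm A's profit: π = x_A(327 − 2x_A − x_C) − 94x_A.
∂π/∂x_A = 233 − 4x_A − x_C = 0 ⇒ x_A = 58.25 − 0.25x_C.
At x_C = 28: x_A = 58.25 − 0.25·28 = 51.25.

51.25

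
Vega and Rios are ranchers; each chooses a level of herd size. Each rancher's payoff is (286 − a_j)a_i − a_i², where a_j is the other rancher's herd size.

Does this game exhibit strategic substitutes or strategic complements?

Vega's payoff is (286 − a_R)a_V − a_V².
∂π/∂a_V = 286 − a_R − 2a_V = 0, so a_V = 143 − 0.5a_R.
The best-response slope da_V/da_R = −0.5 < 0: the reaction function is downward-sloping, so the choices are strategic substitutes.

strategic substitutes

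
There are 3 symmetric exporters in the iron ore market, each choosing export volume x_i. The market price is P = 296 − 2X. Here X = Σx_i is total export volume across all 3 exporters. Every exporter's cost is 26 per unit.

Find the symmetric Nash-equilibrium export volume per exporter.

A representative exporter's profit is π_i = x_i(296 − 2X) − 26x_i, with X = x_i + Σ_{j≠i} x_j.
First-order condition: 270 − 4x_i − 2Σ_{j≠i} x_j = 0.
In a symmetric equilibrium every exporter chooses the same x, so Σ_{j≠i} x_j = 2x. The condition becomes 270 − 8x = 0, giving x = 270/8 = 33.75.

33.75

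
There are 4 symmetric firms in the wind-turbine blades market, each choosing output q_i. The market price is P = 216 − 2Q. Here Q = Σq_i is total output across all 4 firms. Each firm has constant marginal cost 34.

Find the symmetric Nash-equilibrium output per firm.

A representative firm's profit is π_i = q_i(216 − 2Q) − 34q_i, with Q = q_i + Σ_{j≠i} q_j.
First-order condition: 182 − 4q_i − 2Σ_{j≠i} q_j = 0.
With identical firms, set every q_j = q: then 182 − 4q − 6q = 0, i.e. q = 182/10 = 18.2.

18.2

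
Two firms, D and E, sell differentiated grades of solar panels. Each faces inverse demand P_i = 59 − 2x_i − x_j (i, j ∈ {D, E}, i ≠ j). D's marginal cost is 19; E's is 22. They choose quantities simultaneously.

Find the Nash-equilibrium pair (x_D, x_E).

Firm D's profit: π = x_D(59 − 2x_D − x_E) − 19x_D.
∂π/∂x_D = 40 − 4x_D − x_E = 0 ⇒ x_D = 10 − 0.25x_E.
Similarly x_E = 9.25 − 0.25x_D.
Solving the two reaction functions simultaneously: (1 − (−0.25)(−0.25))x_D = 10 − 0.25·9.25, so 0.9375x_D = 7.6875 and x_D = 8.2.
Then x_E = 9.25 − 0.25·8.2 = 7.2.

8.2, 7.2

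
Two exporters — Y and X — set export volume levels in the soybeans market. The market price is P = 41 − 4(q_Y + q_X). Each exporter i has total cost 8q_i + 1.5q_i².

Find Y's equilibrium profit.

Exporter Y's profit: π = q_Y(41 − 4(q_Y + q_X)) − 8q_Y − 1.5q_Y².
∂π/∂q_Y = 33 − 11q_Y − 4q_X = 0, so q_Y = 3 − (4/11)q_X.
The game is symmetric, so in equilibrium q_X = q_Y: the reaction function gives (15/11)q_Y = 3, hence q_Y = 2.2.
Price P = 41 − 4·4.4 = 23.4.
Y's profit: (23.4 − 8)·2.2 − 1.5(2.2)² = 26.62.

26.62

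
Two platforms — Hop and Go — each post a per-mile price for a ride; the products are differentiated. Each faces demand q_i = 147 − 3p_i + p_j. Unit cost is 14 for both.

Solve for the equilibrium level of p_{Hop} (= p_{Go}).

37.8

Hop's profit: π = (p_{Hop} − 14)(147 − 3p_{Hop} + p_{Go}).
∂π/∂p_{Hop} = 189 − 6p_{Hop} + p_{Go} = 0 ⇒ p_{Hop} = 31.5 + (1/6)p_{Go}.
The game is symmetric, so in equilibrium p_{Go} = p_{Hop}: the reaction function gives (5/6)p_{Hop} = 31.5, hence p_{Hop} = 37.8.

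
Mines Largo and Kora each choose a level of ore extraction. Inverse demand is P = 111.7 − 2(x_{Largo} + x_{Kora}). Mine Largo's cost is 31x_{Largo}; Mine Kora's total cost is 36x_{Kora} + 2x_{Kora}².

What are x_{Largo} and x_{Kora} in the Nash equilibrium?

17.65, 5.05

Mine Largo's profit: π = x_{Largo}(111.7 − 2(x_{Largo} + x_{Kora})) − 31x_{Largo}.
∂π/∂x_{Largo} = 80.7 − 4x_{Largo} − 2x_{Kora} = 0, so x_{Largo} = 20.175 − 0.5x_{Kora}.
For Kora: ∂π/∂x_{Kora} = 75.7 − 8x_{Kora} − 2x_{Largo} = 0 ⇒ x_{Kora} = 9.4625 − 0.25x_{Largo}.
Plugging x_{Kora} into Largo's best response: x_{Largo} = 20.175 − 0.5(9.4625 − 0.25x_{Largo}) ⇒ 0.875x_{Largo} = 2471/160, so x_{Largo} = 17.65.
Then x_{Kora} = 9.4625 − 0.25·17.65 = 5.05.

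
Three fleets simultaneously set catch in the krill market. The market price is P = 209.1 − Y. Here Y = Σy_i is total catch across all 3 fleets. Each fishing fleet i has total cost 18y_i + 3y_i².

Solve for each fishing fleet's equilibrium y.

19.11

A representative fishing fleet's profit is π_i = y_i(209.1 − Y) − 18y_i − 3y_i², with Y = y_i + Σ_{j≠i} y_j.
First-order condition: 191.1 − 8y_i − Σ_{j≠i} y_j = 0.
With identical fishing fleets, set every y_j = y: then 191.1 − 8y − 2y = 0, i.e. y = 191.1/10 = 19.11.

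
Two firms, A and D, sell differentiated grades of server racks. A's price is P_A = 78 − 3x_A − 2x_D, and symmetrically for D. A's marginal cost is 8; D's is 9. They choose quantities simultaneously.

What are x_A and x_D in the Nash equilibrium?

Firm A's profit: π = x_A(78 − 3x_A − 2x_D) − 8x_A.
∂π/∂x_A = 70 − 6x_A − 2x_D = 0 ⇒ x_A = 35/3 − (1/3)x_D.
Similarly x_D = 11.5 − (1/3)x_A.
Plugging x_D into A's best response: x_A = 35/3 − (1/3)(11.5 − (1/3)x_A) ⇒ (8/9)x_A = 47/6, so x_A = 8.8125.
Then x_D = 11.5 − (1/3)·8.8125 = 8.5625.

8.8125, 8.5625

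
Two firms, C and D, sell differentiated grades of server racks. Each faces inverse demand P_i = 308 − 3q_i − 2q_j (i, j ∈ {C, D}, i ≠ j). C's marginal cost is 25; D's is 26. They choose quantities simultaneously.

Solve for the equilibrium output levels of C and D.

35.4375, 35.1875

Firm C's profit: π = q_C(308 − 3q_C − 2q_D) − 25q_C.
∂π/∂q_C = 283 − 6q_C − 2q_D = 0 ⇒ q_C = 283/6 − (1/3)q_D.
Similarly q_D = 47 − (1/3)q_C.
Plugging q_D into C's best response: q_C = 283/6 − (1/3)(47 − (1/3)q_C) ⇒ (8/9)q_C = 31.5, so q_C = 35.4375.
Then q_D = 47 − (1/3)·35.4375 = 35.1875.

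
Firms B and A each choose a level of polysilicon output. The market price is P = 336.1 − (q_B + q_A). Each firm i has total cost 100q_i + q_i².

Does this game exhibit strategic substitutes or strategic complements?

strategic substitutes

Firm B's profit: π = q_B(336.1 − (q_B + q_A)) − 100q_B − q_B².
∂π/∂q_B = 236.1 − 4q_B − q_A = 0, so q_B = 59.025 − 0.25q_A.
The best-response slope dq_B/dq_A = −0.25 < 0: the reaction function is downward-sloping, so the choices are strategic substitutes.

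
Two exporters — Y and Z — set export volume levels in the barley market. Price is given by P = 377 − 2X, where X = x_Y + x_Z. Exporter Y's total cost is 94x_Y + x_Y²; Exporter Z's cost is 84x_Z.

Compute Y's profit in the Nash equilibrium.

Exporter Y's profit: π = x_Y(377 − 2(x_Y + x_Z)) − 94x_Y − x_Y².
∂π/∂x_Y = 283 − 6x_Y − 2x_Z = 0, so x_Y = 283/6 − (1/3)x_Z.
For Z: ∂π/∂x_Z = 293 − 4x_Z − 2x_Y = 0 ⇒ x_Z = 73.25 − 0.5x_Y.
Solving the two reaction functions simultaneously: (1 − (−1/3)(−0.5))x_Y = 283/6 − (1/3)·73.25, so (5/6)x_Y = 22.75 and x_Y = 27.3.
Then x_Z = 73.25 − 0.5·27.3 = 59.6.
Price P = 377 − 2·86.9 = 203.2.
Y's profit: (203.2 − 94)·27.3 − (27.3)² = 2235.87.

2235.87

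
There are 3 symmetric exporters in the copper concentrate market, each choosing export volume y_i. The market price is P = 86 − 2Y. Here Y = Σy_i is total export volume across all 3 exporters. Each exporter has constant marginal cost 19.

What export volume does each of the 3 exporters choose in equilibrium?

8.375

A representative exporter's profit is π_i = y_i(86 − 2Y) − 19y_i, with Y = y_i + Σ_{j≠i} y_j.
First-order condition: 67 − 4y_i − 2Σ_{j≠i} y_j = 0.
Imposing symmetry (y_j = y for all j) turns Σ_{j≠i} y_j into 2y, so 67 = 8y and y = 8.375.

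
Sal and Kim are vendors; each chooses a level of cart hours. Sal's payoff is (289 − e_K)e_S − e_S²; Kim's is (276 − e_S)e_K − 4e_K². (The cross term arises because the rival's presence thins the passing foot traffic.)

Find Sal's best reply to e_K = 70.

Expanding Sal's payoff: 289e_S − e_Ke_S − e_S².
∂π/∂e_S = 289 − e_K − 2e_S = 0, so e_S = 144.5 − 0.5e_K.
At e_K = 70: e_S = 144.5 − 0.5·70 = 109.5.

109.5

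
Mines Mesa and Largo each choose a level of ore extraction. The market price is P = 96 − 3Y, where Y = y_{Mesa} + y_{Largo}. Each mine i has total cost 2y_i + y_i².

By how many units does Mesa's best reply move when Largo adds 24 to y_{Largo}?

-9

Mine Mesa's profit: π = y_{Mesa}(96 − 3(y_{Mesa} + y_{Largo})) − 2y_{Mesa} − y_{Mesa}².
∂π/∂y_{Mesa} = 94 − 8y_{Mesa} − 3y_{Largo} = 0, so y_{Mesa} = 11.75 − 0.375y_{Largo}.
The reaction-function slope is −0.375, so a 24-unit rise in y_{Largo} moves y_{Mesa} by −0.375 × 24 = −9. Mesa's best response falls — the actions are strategic substitutes.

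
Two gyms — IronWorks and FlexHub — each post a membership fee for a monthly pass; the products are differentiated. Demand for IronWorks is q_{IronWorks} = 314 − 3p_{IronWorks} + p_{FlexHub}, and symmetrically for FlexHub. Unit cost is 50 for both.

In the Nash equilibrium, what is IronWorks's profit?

IronWorks's profit: π = (p_{IronWorks} − 50)(314 − 3p_{IronWorks} + p_{FlexHub}).
∂π/∂p_{IronWorks} = 464 − 6p_{IronWorks} + p_{FlexHub} = 0 ⇒ p_{IronWorks} = 232/3 + (1/6)p_{FlexHub}.
Setting p_{IronWorks} = p_{FlexHub} in the reaction function: p_{IronWorks} = 232/3 + (1/6)p_{IronWorks}, so p_{IronWorks} = (232/3) / (5/6) = 92.8.
q_{IronWorks} = 314 − 3·92.8 + 92.8 = 128.4.
Profit = (92.8 − 50)·128.4 = 5495.52.

5495.52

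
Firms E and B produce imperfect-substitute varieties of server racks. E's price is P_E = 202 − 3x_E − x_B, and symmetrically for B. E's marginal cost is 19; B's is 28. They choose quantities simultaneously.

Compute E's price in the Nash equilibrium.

98.2

Firm E's profit: π = x_E(202 − 3x_E − x_B) − 19x_E.
∂π/∂x_E = 183 − 6x_E − x_B = 0 ⇒ x_E = 30.5 − (1/6)x_B.
Similarly x_B = 29 − (1/6)x_E.
Substituting the second reaction function into the first: x_E = 30.5 − (1/6)(29 − (1/6)x_E), which gives (35/36)x_E = 77/3 ⇒ x_E = 26.4.
Then x_B = 29 − (1/6)·26.4 = 24.6.
P_E = 202 − 3·26.4 − 24.6 = 98.2.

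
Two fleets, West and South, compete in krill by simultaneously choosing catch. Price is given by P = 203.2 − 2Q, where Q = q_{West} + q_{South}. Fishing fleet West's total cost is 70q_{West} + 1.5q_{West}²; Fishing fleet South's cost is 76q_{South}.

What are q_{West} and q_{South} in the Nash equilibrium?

Fishing fleet West's profit: π = q_{West}(203.2 − 2(q_{West} + q_{South})) − 70q_{West} − 1.5q_{West}².
∂π/∂q_{West} = 133.2 − 7q_{West} − 2q_{South} = 0, so q_{West} = 666/35 − (2/7)q_{South}.
For South: ∂π/∂q_{South} = 127.2 − 4q_{South} − 2q_{West} = 0 ⇒ q_{South} = 31.8 − 0.5q_{West}.
Solving the two reaction functions simultaneously: (1 − (−2/7)(−0.5))q_{West} = 666/35 − (2/7)·31.8, so (6/7)q_{West} = 348/35 and q_{West} = 11.6.
Then q_{South} = 31.8 − 0.5·11.6 = 26.

11.6, 26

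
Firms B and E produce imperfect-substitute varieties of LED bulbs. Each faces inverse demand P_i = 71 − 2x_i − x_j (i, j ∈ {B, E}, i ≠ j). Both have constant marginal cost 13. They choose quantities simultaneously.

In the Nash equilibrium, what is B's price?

Firm B's profit: π = x_B(71 − 2x_B − x_E) − 13x_B.
∂π/∂x_B = 58 − 4x_B − x_E = 0 ⇒ x_B = 14.5 − 0.25x_E.
Setting x_B = x_E in the reaction function: x_B = 14.5 − 0.25x_B, so x_B = 14.5 / 1.25 = 11.6.
P_B = 71 − 2·11.6 − 11.6 = 36.2.

36.2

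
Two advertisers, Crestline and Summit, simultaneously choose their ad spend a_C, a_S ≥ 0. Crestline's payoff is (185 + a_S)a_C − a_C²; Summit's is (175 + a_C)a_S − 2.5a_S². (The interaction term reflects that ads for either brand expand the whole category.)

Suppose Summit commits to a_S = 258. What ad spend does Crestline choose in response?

221.5

Expanding Crestline's payoff: 185a_C + a_Sa_C − a_C².
∂π/∂a_C = 185 + a_S − 2a_C = 0, so a_C = 92.5 + 0.5a_S.
At a_S = 258: a_C = 92.5 + 0.5·258 = 221.5.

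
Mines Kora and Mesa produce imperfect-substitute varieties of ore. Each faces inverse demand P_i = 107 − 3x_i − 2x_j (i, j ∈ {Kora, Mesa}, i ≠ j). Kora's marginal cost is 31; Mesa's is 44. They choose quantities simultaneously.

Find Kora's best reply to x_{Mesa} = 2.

Mine Kora's profit: π = x_{Kora}(107 − 3x_{Kora} − 2x_{Mesa}) − 31x_{Kora}.
∂π/∂x_{Kora} = 76 − 6x_{Kora} − 2x_{Mesa} = 0 ⇒ x_{Kora} = 38/3 − (1/3)x_{Mesa}.
At x_{Mesa} = 2: x_{Kora} = 38/3 − (1/3)·2 = 12.

12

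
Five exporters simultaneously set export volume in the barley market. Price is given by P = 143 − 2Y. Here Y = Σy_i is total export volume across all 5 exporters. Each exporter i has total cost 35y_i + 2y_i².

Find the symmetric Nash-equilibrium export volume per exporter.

6.75

A representative exporter's profit is π_i = y_i(143 − 2Y) − 35y_i − 2y_i², with Y = y_i + Σ_{j≠i} y_j.
First-order condition: 108 − 8y_i − 2Σ_{j≠i} y_j = 0.
In a symmetric equilibrium every exporter chooses the same y, so Σ_{j≠i} y_j = 4y. The condition becomes 108 − 16y = 0, giving y = 108/16 = 6.75.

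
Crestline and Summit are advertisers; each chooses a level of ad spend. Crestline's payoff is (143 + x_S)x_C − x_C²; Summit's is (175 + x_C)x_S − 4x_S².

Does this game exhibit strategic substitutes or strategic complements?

Expanding Crestline's payoff: 143x_C + x_Sx_C − x_C².
∂π/∂x_C = 143 + x_S − 2x_C = 0, so x_C = 71.5 + 0.5x_S.
The best-response slope dx_C/dx_S = 0.5 > 0: the reaction function is upward-sloping, so the choices are strategic complements.

strategic complements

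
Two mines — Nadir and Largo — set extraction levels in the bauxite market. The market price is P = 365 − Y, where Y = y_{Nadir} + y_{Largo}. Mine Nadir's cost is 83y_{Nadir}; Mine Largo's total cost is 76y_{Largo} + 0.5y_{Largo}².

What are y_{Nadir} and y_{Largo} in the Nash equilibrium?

111.4, 59.2

Mine Nadir's profit: π = y_{Nadir}(365 − (y_{Nadir} + y_{Largo})) − 83y_{Nadir}.
∂π/∂y_{Nadir} = 282 − 2y_{Nadir} − y_{Largo} = 0, so y_{Nadir} = 141 − 0.5y_{Largo}.
For Largo: ∂π/∂y_{Largo} = 289 − 3y_{Largo} − y_{Nadir} = 0 ⇒ y_{Largo} = 289/3 − (1/3)y_{Nadir}.
Solving the two reaction functions simultaneously: (1 − (−0.5)(−1/3))y_{Nadir} = 141 − 0.5·(289/3), so (5/6)y_{Nadir} = 557/6 and y_{Nadir} = 111.4.
Then y_{Largo} = 289/3 − (1/3)·111.4 = 59.2.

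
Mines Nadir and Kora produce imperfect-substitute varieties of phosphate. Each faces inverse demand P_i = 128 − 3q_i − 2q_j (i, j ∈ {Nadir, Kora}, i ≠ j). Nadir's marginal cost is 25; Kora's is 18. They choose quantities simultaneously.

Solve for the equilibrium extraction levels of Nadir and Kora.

Mine Nadir's profit: π = q_{Nadir}(128 − 3q_{Nadir} − 2q_{Kora}) − 25q_{Nadir}.
∂π/∂q_{Nadir} = 103 − 6q_{Nadir} − 2q_{Kora} = 0 ⇒ q_{Nadir} = 103/6 − (1/3)q_{Kora}.
Similarly q_{Kora} = 55/3 − (1/3)q_{Nadir}.
Solving the two reaction functions simultaneously: (1 − (−1/3)(−1/3))q_{Nadir} = 103/6 − (1/3)·(55/3), so (8/9)q_{Nadir} = 199/18 and q_{Nadir} = 12.4375.
Then q_{Kora} = 55/3 − (1/3)·12.4375 = 14.1875.

12.4375, 14.1875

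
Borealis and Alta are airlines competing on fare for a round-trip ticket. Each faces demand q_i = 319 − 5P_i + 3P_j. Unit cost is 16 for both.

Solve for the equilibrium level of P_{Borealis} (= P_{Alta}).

57

Borealis's profit: π = (P_{Borealis} − 16)(319 − 5P_{Borealis} + 3P_{Alta}).
∂π/∂P_{Borealis} = 399 − 10P_{Borealis} + 3P_{Alta} = 0 ⇒ P_{Borealis} = 39.9 + 0.3P_{Alta}.
The game is symmetric, so in equilibrium P_{Alta} = P_{Borealis}: the reaction function gives 0.7P_{Borealis} = 39.9, hence P_{Borealis} = 57.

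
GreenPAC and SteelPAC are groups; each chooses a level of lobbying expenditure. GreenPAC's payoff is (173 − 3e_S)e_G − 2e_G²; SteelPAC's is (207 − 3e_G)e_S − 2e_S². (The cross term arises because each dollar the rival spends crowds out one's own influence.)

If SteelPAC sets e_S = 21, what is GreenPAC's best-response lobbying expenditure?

27.5

Expanding GreenPAC's payoff: 173e_G − 3e_Se_G − 2e_G².
∂π/∂e_G = 173 − 3e_S − 4e_G = 0, so e_G = 43.25 − 0.75e_S.
At e_S = 21: e_G = 43.25 − 0.75·21 = 27.5.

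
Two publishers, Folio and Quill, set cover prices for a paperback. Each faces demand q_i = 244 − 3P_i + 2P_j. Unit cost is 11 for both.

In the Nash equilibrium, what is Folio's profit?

Folio's profit: π = (P_{Folio} − 11)(244 − 3P_{Folio} + 2P_{Quill}).
∂π/∂P_{Folio} = 277 − 6P_{Folio} + 2P_{Quill} = 0 ⇒ P_{Folio} = 277/6 + (1/3)P_{Quill}.
The game is symmetric, so in equilibrium P_{Quill} = P_{Folio}: the reaction function gives (2/3)P_{Folio} = 277/6, hence P_{Folio} = 69.25.
q_{Folio} = 244 − 3·69.25 + 2·69.25 = 174.75.
Profit = (69.25 − 11)·174.75 = 10179.1875.

10179.1875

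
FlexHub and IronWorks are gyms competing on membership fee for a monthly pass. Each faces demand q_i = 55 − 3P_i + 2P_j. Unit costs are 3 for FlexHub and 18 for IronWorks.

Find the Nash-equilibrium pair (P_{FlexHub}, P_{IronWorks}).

18.8125, 24.4375

FlexHub's profit: π = (P_{FlexHub} − 3)(55 − 3P_{FlexHub} + 2P_{IronWorks}).
∂π/∂P_{FlexHub} = 64 − 6P_{FlexHub} + 2P_{IronWorks} = 0 ⇒ P_{FlexHub} = 32/3 + (1/3)P_{IronWorks}.
Similarly P_{IronWorks} = 109/6 + (1/3)P_{FlexHub}.
Solving the two reaction functions simultaneously: (1 − (1/3)(1/3))P_{FlexHub} = 32/3 + (1/3)·(109/6), so (8/9)P_{FlexHub} = 301/18 and P_{FlexHub} = 18.8125.
Then P_{IronWorks} = 109/6 + (1/3)·18.8125 = 24.4375.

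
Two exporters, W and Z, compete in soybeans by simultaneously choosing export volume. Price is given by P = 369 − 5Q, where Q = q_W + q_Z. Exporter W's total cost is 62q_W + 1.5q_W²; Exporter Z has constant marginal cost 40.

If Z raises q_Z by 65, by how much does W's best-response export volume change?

-25

Exporter W's profit: π = q_W(369 − 5(q_W + q_Z)) − 62q_W − 1.5q_W².
∂π/∂q_W = 307 − 13q_W − 5q_Z = 0, so q_W = 307/13 − (5/13)q_Z.
The reaction-function slope is −5/13, so a 65-unit rise in q_Z moves q_W by −5/13 × 65 = −25. W's best response falls — the actions are strategic substitutes.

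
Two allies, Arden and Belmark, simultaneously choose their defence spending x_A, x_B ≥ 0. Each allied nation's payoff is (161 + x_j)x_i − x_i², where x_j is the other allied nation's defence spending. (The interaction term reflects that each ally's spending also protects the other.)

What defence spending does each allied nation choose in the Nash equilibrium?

Arden's payoff is (161 + x_B)x_A − x_A².
∂π/∂x_A = 161 + x_B − 2x_A = 0, so x_A = 80.5 + 0.5x_B.
The game is symmetric, so in equilibrium x_B = x_A: the reaction function gives 0.5x_A = 80.5, hence x_A = 161.

161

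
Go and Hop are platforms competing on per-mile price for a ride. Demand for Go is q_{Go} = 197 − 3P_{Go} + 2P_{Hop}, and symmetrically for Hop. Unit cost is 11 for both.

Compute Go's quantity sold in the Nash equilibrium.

139.5

Go's profit: π = (P_{Go} − 11)(197 − 3P_{Go} + 2P_{Hop}).
∂π/∂P_{Go} = 230 − 6P_{Go} + 2P_{Hop} = 0 ⇒ P_{Go} = 115/3 + (1/3)P_{Hop}.
By symmetry P_{Hop} = P_{Go}; substituting into the reaction function, (2/3)P_{Go} = 115/3 and P_{Go} = 57.5.
q_{Go} = 197 − 3·57.5 + 2·57.5 = 139.5.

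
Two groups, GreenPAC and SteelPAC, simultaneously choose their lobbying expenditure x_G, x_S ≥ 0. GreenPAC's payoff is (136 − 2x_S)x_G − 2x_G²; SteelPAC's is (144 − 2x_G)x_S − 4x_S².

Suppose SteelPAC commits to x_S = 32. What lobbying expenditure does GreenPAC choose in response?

Expanding GreenPAC's payoff: 136x_G − 2x_Sx_G − 2x_G².
∂π/∂x_G = 136 − 2x_S − 4x_G = 0, so x_G = 34 − 0.5x_S.
At x_S = 32: x_G = 34 − 0.5·32 = 18.

18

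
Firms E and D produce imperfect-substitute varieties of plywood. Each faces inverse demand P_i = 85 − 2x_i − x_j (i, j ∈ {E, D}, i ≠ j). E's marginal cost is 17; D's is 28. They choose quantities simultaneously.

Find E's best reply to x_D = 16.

Firm E's profit: π = x_E(85 − 2x_E − x_D) − 17x_E.
∂π/∂x_E = 68 − 4x_E − x_D = 0 ⇒ x_E = 17 − 0.25x_D.
At x_D = 16: x_E = 17 − 0.25·16 = 13.

13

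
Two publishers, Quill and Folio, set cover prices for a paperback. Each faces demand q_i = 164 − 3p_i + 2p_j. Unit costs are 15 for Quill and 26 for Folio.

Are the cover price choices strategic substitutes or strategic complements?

Quill's profit: π = (p_{Quill} − 15)(164 − 3p_{Quill} + 2p_{Folio}).
∂π/∂p_{Quill} = 209 − 6p_{Quill} + 2p_{Folio} = 0 ⇒ p_{Quill} = 209/6 + (1/3)p_{Folio}.
The best-response slope dp_{Quill}/dp_{Folio} = 1/3 > 0: the reaction function is upward-sloping, so the choices are strategic complements.

strategic complements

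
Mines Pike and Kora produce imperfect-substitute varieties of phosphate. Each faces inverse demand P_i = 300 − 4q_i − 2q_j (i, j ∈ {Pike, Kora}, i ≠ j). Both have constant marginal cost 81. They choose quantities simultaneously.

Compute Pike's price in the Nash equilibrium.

Mine Pike's profit: π = q_{Pike}(300 − 4q_{Pike} − 2q_{Kora}) − 81q_{Pike}.
∂π/∂q_{Pike} = 219 − 8q_{Pike} − 2q_{Kora} = 0 ⇒ q_{Pike} = 27.375 − 0.25q_{Kora}.
The game is symmetric, so in equilibrium q_{Kora} = q_{Pike}: the reaction function gives 1.25q_{Pike} = 27.375, hence q_{Pike} = 21.9.
P_{Pike} = 300 − 4·21.9 − 2·21.9 = 168.6.

168.6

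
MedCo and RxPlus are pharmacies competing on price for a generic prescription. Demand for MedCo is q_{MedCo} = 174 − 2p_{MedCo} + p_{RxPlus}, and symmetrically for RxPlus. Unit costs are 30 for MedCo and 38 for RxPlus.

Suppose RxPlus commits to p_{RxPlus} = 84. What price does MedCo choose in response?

MedCo's profit: π = (p_{MedCo} − 30)(174 − 2p_{MedCo} + p_{RxPlus}).
∂π/∂p_{MedCo} = 234 − 4p_{MedCo} + p_{RxPlus} = 0 ⇒ p_{MedCo} = 58.5 + 0.25p_{RxPlus}.
At p_{RxPlus} = 84: p_{MedCo} = 58.5 + 0.25·84 = 79.5.

79.5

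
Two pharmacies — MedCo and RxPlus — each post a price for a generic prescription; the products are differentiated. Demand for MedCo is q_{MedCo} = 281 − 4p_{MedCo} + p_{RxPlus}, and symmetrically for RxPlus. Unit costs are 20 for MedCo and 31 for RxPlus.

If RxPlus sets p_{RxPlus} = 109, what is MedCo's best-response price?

58.75

MedCo's profit: π = (p_{MedCo} − 20)(281 − 4p_{MedCo} + p_{RxPlus}).
∂π/∂p_{MedCo} = 361 − 8p_{MedCo} + p_{RxPlus} = 0 ⇒ p_{MedCo} = 45.125 + 0.125p_{RxPlus}.
At p_{RxPlus} = 109: p_{MedCo} = 45.125 + 0.125·109 = 58.75.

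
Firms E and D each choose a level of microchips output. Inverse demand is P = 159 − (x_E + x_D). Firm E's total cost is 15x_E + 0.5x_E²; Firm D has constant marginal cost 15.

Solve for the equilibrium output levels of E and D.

Firm E's profit: π = x_E(159 − (x_E + x_D)) − 15x_E − 0.5x_E².
∂π/∂x_E = 144 − 3x_E − x_D = 0, so x_E = 48 − (1/3)x_D.
For D: ∂π/∂x_D = 144 − 2x_D − x_E = 0 ⇒ x_D = 72 − 0.5x_E.
Plugging x_D into E's best response: x_E = 48 − (1/3)(72 − 0.5x_E) ⇒ (5/6)x_E = 24, so x_E = 28.8.
Then x_D = 72 − 0.5·28.8 = 57.6.

28.8, 57.6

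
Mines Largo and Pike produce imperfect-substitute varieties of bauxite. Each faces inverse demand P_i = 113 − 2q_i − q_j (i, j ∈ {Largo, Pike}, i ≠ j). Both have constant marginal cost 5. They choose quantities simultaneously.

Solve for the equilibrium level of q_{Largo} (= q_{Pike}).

Mine Largo's profit: π = q_{Largo}(113 − 2q_{Largo} − q_{Pike}) − 5q_{Largo}.
∂π/∂q_{Largo} = 108 − 4q_{Largo} − q_{Pike} = 0 ⇒ q_{Largo} = 27 − 0.25q_{Pike}.
Setting q_{Largo} = q_{Pike} in the reaction function: q_{Largo} = 27 − 0.25q_{Largo}, so q_{Largo} = 27 / 1.25 = 21.6.

21.6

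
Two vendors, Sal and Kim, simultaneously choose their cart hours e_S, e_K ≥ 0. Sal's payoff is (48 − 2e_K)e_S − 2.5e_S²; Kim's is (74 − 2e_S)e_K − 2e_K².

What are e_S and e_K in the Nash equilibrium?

2.75, 17.125

Expanding Sal's payoff: 48e_S − 2e_Ke_S − 2.5e_S².
∂π/∂e_S = 48 − 2e_K − 5e_S = 0, so e_S = 9.6 − 0.4e_K.
Likewise for Kim: e_K = 18.5 − 0.5e_S.
Substituting the second reaction function into the first: e_S = 9.6 − 0.4(18.5 − 0.5e_S), which gives 0.8e_S = 2.2 ⇒ e_S = 2.75.
Then e_K = 18.5 − 0.5·2.75 = 17.125.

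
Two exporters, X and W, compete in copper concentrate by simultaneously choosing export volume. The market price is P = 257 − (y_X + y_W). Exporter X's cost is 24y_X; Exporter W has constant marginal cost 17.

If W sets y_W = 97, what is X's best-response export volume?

Exporter X's profit: π = y_X(257 − (y_X + y_W)) − 24y_X.
∂π/∂y_X = 233 − 2y_X − y_W = 0, so y_X = 116.5 − 0.5y_W.
At y_W = 97: y_X = 116.5 − 0.5·97 = 68.

68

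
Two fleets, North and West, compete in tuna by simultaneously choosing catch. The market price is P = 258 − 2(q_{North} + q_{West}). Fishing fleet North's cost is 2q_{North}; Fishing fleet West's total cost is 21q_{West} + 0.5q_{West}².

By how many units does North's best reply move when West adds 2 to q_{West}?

Fishing fleet North's profit: π = q_{North}(258 − 2(q_{North} + q_{West})) − 2q_{North}.
∂π/∂q_{North} = 256 − 4q_{North} − 2q_{West} = 0, so q_{North} = 64 − 0.5q_{West}.
The reaction-function slope is −0.5, so a 2-unit rise in q_{West} moves q_{North} by −0.5 × 2 = −1. North's best response falls — the actions are strategic substitutes.

-1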